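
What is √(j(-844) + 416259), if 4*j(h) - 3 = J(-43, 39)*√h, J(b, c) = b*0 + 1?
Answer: √(1665039 + 2*I*√211)/2 ≈ 645.18 + 0.0056286*I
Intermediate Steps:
J(b, c) = 1 (J(b, c) = 0 + 1 = 1)
j(h) = ¾ + √h/4 (j(h) = ¾ + (1*√h)/4 = ¾ + √h/4)
√(j(-844) + 416259) = √((¾ + √(-844)/4) + 416259) = √((¾ + (2*I*√211)/4) + 416259) = √((¾ + I*√211/2) + 416259) = √(1665039/4 + I*√211/2)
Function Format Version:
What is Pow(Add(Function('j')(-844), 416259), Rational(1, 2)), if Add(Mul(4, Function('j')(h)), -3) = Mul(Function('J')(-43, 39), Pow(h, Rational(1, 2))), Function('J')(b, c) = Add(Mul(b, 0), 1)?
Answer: Mul(Rational(1, 2), Pow(Add(1665039, Mul(2, I, Pow(211, Rational(1, 2)))), Rational(1, 2))) ≈ Add(645.18, Mul(0.0056286, I))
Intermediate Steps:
Function('J')(b, c) = 1 (Function('J')(b, c) = Add(0, 1) = 1)
Function('j')(h) = Add(Rational(3, 4), Mul(Rational(1, 4), Pow(h, Rational(1, 2)))) (Function('j')(h) = Add(Rational(3, 4), Mul(Rational(1, 4), Mul(1, Pow(h, Rational(1, 2))))) = Add(Rational(3, 4), Mul(Rational(1, 4), Pow(h, Rational(1, 2)))))
Pow(Add(Function('j')(-844), 416259), Rational(1, 2)) = Pow(Add(Add(Rational(3, 4), Mul(Rational(1, 4), Pow(-844, Rational(1, 2)))), 416259), Rational(1, 2)) = Pow(Add(Add(Rational(3, 4), Mul(Rational(1, 4), Mul(2, I, Pow(211, Rational(1, 2))))), 416259), Rational(1, 2)) = Pow(Add(Add(Rational(3, 4), Mul(Rational(1, 2), I, Pow(211, Rational(1, 2)))), 416259), Rational(1, 2)) = Pow(Add(Rational(1665039, 4), Mul(Rational(1, 2), I, Pow(211, Rational(1, 2)))), Rational(1, 2))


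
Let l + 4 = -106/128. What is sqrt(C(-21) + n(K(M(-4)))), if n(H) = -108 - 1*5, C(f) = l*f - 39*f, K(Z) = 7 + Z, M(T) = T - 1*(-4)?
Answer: sqrt(51673)/8 ≈ 28.415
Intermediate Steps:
M(T) = 4 + T (M(T) = T + 4 = 4 + T)
l = -309/64 (l = -4 - 106/128 = -4 - 106*1/128 = -4 - 53/64 = -309/64 ≈ -4.8281)
C(f) = -2805*f/64 (C(f) = -309*f/64 - 39*f = -2805*f/64)
n(H) = -113 (n(H) = -108 - 5 = -113)
sqrt(C(-21) + n(K(M(-4)))) = sqrt(-2805/64*(-21) - 113) = sqrt(58905/64 - 113) = sqrt(51673/64) = sqrt(51673)/8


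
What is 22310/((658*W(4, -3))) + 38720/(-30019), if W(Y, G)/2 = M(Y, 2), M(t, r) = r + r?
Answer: 21177355/7182728 ≈ 2.9484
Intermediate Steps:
M(t, r) = 2*r
W(Y, G) = 8 (W(Y, G) = 2*(2*2) = 2*4 = 8)
22310/((658*W(4, -3))) + 38720/(-30019) = 22310/((658*8)) + 38720/(-30019) = 22310/5264 + 38720*(-1/30019) = 22310*(1/5264) - 3520/2729 = 11155/2632 - 3520/2729 = 21177355/7182728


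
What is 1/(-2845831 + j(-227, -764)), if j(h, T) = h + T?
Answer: -1/2846822 ≈ -3.5127e-7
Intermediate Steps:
j(h, T) = T + h
1/(-2845831 + j(-227, -764)) = 1/(-2845831 + (-764 - 227)) = 1/(-2845831 - 991) = 1/(-2846822) = -1/2846822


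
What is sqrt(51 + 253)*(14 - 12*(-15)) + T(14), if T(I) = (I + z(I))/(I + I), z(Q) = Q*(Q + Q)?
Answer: 29/2 + 776*sqrt(19) ≈ 3397.0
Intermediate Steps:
z(Q) = 2*Q**2 (z(Q) = Q*(2*Q) = 2*Q**2)
T(I) = (I + 2*I**2)/(2*I) (T(I) = (I + 2*I**2)/(I + I) = (I + 2*I**2)/((2*I)) = (I + 2*I**2)*(1/(2*I)) = (I + 2*I**2)/(2*I))
sqrt(51 + 253)*(14 - 12*(-15)) + T(14) = sqrt(51 + 253)*(14 - 12*(-15)) + (1/2 + 14) = sqrt(304)*(14 + 180) + 29/2 = (4*sqrt(19))*194 + 29/2 = 776*sqrt(19) + 29/2 = 29/2 + 776*sqrt(19)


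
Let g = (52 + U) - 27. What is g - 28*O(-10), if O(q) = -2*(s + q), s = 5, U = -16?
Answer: -271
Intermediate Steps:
O(q) = -10 - 2*q (O(q) = -2*(5 + q) = -10 - 2*q)
g = 9 (g = (52 - 16) - 27 = 36 - 27 = 9)
g - 28*O(-10) = 9 - 28*(-10 - 2*(-10)) = 9 - 28*(-10 + 20) = 9 - 28*10 = 9 - 280 = -271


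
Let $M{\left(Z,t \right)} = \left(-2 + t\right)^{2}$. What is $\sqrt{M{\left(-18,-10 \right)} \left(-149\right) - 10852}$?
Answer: $2 i \sqrt{8077} \approx 179.74 i$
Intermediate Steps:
$\sqrt{M{\left(-18,-10 \right)} \left(-149\right) - 10852} = \sqrt{\left(-2 - 10\right)^{2} \left(-149\right) - 10852} = \sqrt{\left(-12\right)^{2} \left(-149\right) - 10852} = \sqrt{144 \left(-149\right) - 10852} = \sqrt{-21456 - 10852} = \sqrt{-32308} = 2 i \sqrt{8077}$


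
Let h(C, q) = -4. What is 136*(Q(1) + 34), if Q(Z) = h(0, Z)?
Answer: 4080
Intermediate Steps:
Q(Z) = -4
136*(Q(1) + 34) = 136*(-4 + 34) = 136*30 = 4080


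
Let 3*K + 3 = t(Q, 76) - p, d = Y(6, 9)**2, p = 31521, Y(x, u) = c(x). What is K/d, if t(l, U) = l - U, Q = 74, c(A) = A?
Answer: -15763/54 ≈ -291.91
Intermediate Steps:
Y(x, u) = x
d = 36 (d = 6**2 = 36)
K = -31526/3 (K = -1 + ((74 - 1*76) - 1*31521)/3 = -1 + ((74 - 76) - 31521)/3 = -1 + (-2 - 31521)/3 = -1 + (1/3)*(-31523) = -1 - 31523/3 = -31526/3 ≈ -10509.)
K/d = -31526/3/36 = -31526/3*1/36 = -15763/54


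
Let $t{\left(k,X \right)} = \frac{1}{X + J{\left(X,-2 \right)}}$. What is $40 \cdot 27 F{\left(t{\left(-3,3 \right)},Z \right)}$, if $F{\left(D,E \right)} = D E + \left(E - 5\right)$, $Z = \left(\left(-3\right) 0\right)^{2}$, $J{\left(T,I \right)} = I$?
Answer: $-5400$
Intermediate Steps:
$t{\left(k,X \right)} = \frac{1}{-2 + X}$ ($t{\left(k,X \right)} = \frac{1}{X - 2} = \frac{1}{-2 + X}$)
$Z = 0$ ($Z = 0^{2} = 0$)
$F{\left(D,E \right)} = -5 + E + D E$ ($F{\left(D,E \right)} = D E + \left(-5 + E\right) = -5 + E + D E$)
$40 \cdot 27 F{\left(t{\left(-3,3 \right)},Z \right)} = 40 \cdot 27 \left(-5 + 0 + \frac{1}{-2 + 3} \cdot 0\right) = 1080 \left(-5 + 0 + 1^{-1} \cdot 0\right) = 1080 \left(-5 + 0 + 1 \cdot 0\right) = 1080 \left(-5 + 0 + 0\right) = 1080 \left(-5\right) = -5400$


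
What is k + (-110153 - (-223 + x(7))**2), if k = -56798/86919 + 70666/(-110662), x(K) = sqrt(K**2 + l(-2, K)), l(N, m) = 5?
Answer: -109884121123867/687045027 + 1338*sqrt(6) ≈ -1.5666e+5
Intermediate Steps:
x(K) = sqrt(5 + K**2) (x(K) = sqrt(K**2 + 5) = sqrt(5 + K**2))
k = -887685595/687045027 (k = -56798*1/86919 + 70666*(-1/110662) = -8114/12417 - 35333/55331 = -887685595/687045027 ≈ -1.2920)
k + (-110153 - (-223 + x(7))**2) = -887685595/687045027 + (-110153 - (-223 + sqrt(5 + 7**2))**2) = -887685595/687045027 + (-110153 - (-223 + sqrt(5 + 49))**2) = -887685595/687045027 + (-110153 - (-223 + sqrt(54))**2) = -887685595/687045027 + (-110153 - (-223 + 3*sqrt(6))**2) = -75680958544726/687045027 - (-223 + 3*sqrt(6))**2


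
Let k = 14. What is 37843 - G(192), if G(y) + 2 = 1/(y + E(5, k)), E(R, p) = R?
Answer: 7455464/197 ≈ 37845.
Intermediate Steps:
G(y) = -2 + 1/(5 + y) (G(y) = -2 + 1/(y + 5) = -2 + 1/(5 + y))
37843 - G(192) = 37843 - (-9 - 2*192)/(5 + 192) = 37843 - (-9 - 384)/197 = 37843 - (-393)/197 = 37843 - 1*(-393/197) = 37843 + 393/197 = 7455464/197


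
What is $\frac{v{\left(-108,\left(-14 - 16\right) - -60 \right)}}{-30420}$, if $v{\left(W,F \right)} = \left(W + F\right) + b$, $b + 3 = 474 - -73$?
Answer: $- \frac{233}{15210} \approx -0.015319$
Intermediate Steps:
$b = 544$ ($b = -3 + \left(474 - -73\right) = -3 + \left(474 + 73\right) = -3 + 547 = 544$)
$v{\left(W,F \right)} = 544 + F + W$ ($v{\left(W,F \right)} = \left(W + F\right) + 544 = \left(F + W\right) + 544 = 544 + F + W$)
$\frac{v{\left(-108,\left(-14 - 16\right) - -60 \right)}}{-30420} = \frac{544 - -30 - 108}{-30420} = \left(544 + \left(-30 + 60\right) - 108\right) \left(- \frac{1}{30420}\right) = \left(544 + 30 - 108\right) \left(- \frac{1}{30420}\right) = 466 \left(- \frac{1}{30420}\right) = - \frac{233}{15210}$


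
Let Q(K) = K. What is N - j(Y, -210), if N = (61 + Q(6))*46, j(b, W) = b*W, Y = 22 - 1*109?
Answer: -15188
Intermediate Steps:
Y = -87 (Y = 22 - 109 = -87)
j(b, W) = W*b
N = 3082 (N = (61 + 6)*46 = 67*46 = 3082)
N - j(Y, -210) = 3082 - (-210)*(-87) = 3082 - 1*18270 = 3082 - 18270 = -15188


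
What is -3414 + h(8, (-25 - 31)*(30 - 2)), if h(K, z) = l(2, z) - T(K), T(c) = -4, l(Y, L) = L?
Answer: -4978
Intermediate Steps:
h(K, z) = 4 + z (h(K, z) = z - 1*(-4) = z + 4 = 4 + z)
-3414 + h(8, (-25 - 31)*(30 - 2)) = -3414 + (4 + (-25 - 31)*(30 - 2)) = -3414 + (4 - 56*28) = -3414 + (4 - 1568) = -3414 - 1564 = -4978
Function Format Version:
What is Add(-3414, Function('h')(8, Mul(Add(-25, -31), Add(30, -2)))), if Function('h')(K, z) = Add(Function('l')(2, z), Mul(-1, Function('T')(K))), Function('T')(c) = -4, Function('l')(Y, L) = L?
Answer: -4978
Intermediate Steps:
Function('h')(K, z) = Add(4, z) (Function('h')(K, z) = Add(z, Mul(-1, -4)) = Add(z, 4) = Add(4, z))
Add(-3414, Function('h')(8, Mul(Add(-25, -31), Add(30, -2)))) = Add(-3414, Add(4, Mul(Add(-25, -31), Add(30, -2)))) = Add(-3414, Add(4, Mul(-56, 28))) = Add(-3414, Add(4, -1568)) = Add(-3414, -1564) = -4978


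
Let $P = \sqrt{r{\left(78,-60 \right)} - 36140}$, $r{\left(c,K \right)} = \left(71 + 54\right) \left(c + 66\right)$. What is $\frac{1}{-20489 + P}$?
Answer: $- \frac{20489}{419817261} - \frac{2 i \sqrt{4535}}{419817261} \approx -4.8805 \cdot 10^{-5} - 3.2082 \cdot 10^{-7} i$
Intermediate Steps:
$r{\left(c,K \right)} = 8250 + 125 c$ ($r{\left(c,K \right)} = 125 \left(66 + c\right) = 8250 + 125 c$)
$P = 2 i \sqrt{4535}$ ($P = \sqrt{\left(8250 + 125 \cdot 78\right) - 36140} = \sqrt{\left(8250 + 9750\right) - 36140} = \sqrt{18000 - 36140} = \sqrt{-18140} = 2 i \sqrt{4535} \approx 134.68 i$)
$\frac{1}{-20489 + P} = \frac{1}{-20489 + 2 i \sqrt{4535}}$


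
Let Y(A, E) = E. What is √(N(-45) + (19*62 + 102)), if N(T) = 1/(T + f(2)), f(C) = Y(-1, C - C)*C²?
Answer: √287995/15 ≈ 35.777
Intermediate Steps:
f(C) = 0 (f(C) = (C - C)*C² = 0*C² = 0)
N(T) = 1/T (N(T) = 1/(T + 0) = 1/T)
√(N(-45) + (19*62 + 102)) = √(1/(-45) + (19*62 + 102)) = √(-1/45 + (1178 + 102)) = √(-1/45 + 1280) = √(57599/45) = √287995/15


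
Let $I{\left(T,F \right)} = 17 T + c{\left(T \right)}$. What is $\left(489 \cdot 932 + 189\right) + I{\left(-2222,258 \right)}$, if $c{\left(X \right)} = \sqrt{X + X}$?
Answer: $418163 + 2 i \sqrt{1111} \approx 4.1816 \cdot 10^{5} + 66.663 i$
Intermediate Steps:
$c{\left(X \right)} = \sqrt{2} \sqrt{X}$ ($c{\left(X \right)} = \sqrt{2 X} = \sqrt{2} \sqrt{X}$)
$I{\left(T,F \right)} = 17 T + \sqrt{2} \sqrt{T}$
$\left(489 \cdot 932 + 189\right) + I{\left(-2222,258 \right)} = \left(489 \cdot 932 + 189\right) + \left(17 \left(-2222\right) + \sqrt{2} \sqrt{-2222}\right) = \left(455748 + 189\right) - \left(37774 - \sqrt{2} i \sqrt{2222}\right) = 455937 - \left(37774 - 2 i \sqrt{1111}\right) = 418163 + 2 i \sqrt{1111}$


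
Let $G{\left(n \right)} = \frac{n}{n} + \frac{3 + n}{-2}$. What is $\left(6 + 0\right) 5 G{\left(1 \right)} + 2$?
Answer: $-28$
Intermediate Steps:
$G{\left(n \right)} = - \frac{1}{2} - \frac{n}{2}$ ($G{\left(n \right)} = 1 + \left(3 + n\right) \left(- \frac{1}{2}\right) = 1 - \left(\frac{3}{2} + \frac{n}{2}\right) = - \frac{1}{2} - \frac{n}{2}$)
$\left(6 + 0\right) 5 G{\left(1 \right)} + 2 = \left(6 + 0\right) 5 \left(- \frac{1}{2} - \frac{1}{2}\right) + 2 = 6 \cdot 5 \left(- \frac{1}{2} - \frac{1}{2}\right) + 2 = 30 \left(-1\right) + 2 = -30 + 2 = -28$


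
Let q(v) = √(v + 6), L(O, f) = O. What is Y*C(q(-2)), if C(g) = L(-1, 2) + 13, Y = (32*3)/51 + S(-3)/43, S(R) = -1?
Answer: 16308/731 ≈ 22.309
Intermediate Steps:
q(v) = √(6 + v)
Y = 1359/731 (Y = (32*3)/51 - 1/43 = 96*(1/51) - 1*1/43 = 32/17 - 1/43 = 1359/731 ≈ 1.8591)
C(g) = 12 (C(g) = -1 + 13 = 12)
Y*C(q(-2)) = (1359/731)*12 = 16308/731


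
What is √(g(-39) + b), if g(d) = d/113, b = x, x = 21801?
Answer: √278372562/113 ≈ 147.65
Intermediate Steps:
b = 21801
g(d) = d/113 (g(d) = d*(1/113) = d/113)
√(g(-39) + b) = √((1/113)*(-39) + 21801) = √(-39/113 + 21801) = √(2463474/113) = √278372562/113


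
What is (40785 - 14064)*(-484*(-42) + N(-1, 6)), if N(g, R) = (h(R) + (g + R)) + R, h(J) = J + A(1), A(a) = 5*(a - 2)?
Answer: 543505140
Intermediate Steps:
A(a) = -10 + 5*a (A(a) = 5*(-2 + a) = -10 + 5*a)
h(J) = -5 + J (h(J) = J + (-10 + 5*1) = J + (-10 + 5) = J - 5 = -5 + J)
N(g, R) = -5 + g + 3*R (N(g, R) = ((-5 + R) + (g + R)) + R = ((-5 + R) + (R + g)) + R = (-5 + g + 2*R) + R = -5 + g + 3*R)
(40785 - 14064)*(-484*(-42) + N(-1, 6)) = (40785 - 14064)*(-484*(-42) + (-5 - 1 + 3*6)) = 26721*(20328 + (-5 - 1 + 18)) = 26721*(20328 + 12) = 26721*20340 = 543505140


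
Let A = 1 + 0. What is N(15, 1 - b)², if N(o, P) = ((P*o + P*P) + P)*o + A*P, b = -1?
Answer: 293764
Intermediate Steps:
A = 1
N(o, P) = P + o*(P + P² + P*o) (N(o, P) = ((P*o + P*P) + P)*o + 1*P = ((P*o + P²) + P)*o + P = ((P² + P*o) + P)*o + P = (P + P² + P*o)*o + P = o*(P + P² + P*o) + P = P + o*(P + P² + P*o))
N(15, 1 - b)² = ((1 - 1*(-1))*(1 + 15 + 15² + (1 - 1*(-1))*15))² = ((1 + 1)*(1 + 15 + 225 + (1 + 1)*15))² = (2*(1 + 15 + 225 + 2*15))² = (2*(1 + 15 + 225 + 30))² = (2*271)² = 542² = 293764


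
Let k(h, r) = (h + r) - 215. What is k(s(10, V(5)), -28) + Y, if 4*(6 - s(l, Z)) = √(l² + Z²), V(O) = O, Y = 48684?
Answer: 48447 - 5*√5/4 ≈ 48444.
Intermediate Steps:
s(l, Z) = 6 - √(Z² + l²)/4 (s(l, Z) = 6 - √(l² + Z²)/4 = 6 - √(Z² + l²)/4)
k(h, r) = -215 + h + r
k(s(10, V(5)), -28) + Y = (-215 + (6 - √(5² + 10²)/4) - 28) + 48684 = (-215 + (6 - √(25 + 100)/4) - 28) + 48684 = (-215 + (6 - 5*√5/4) - 28) + 48684 = (-237 - 5*√5/4) + 48684 = 48447 - 5*√5/4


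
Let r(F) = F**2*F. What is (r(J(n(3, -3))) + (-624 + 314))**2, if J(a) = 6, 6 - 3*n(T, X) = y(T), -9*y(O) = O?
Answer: 8836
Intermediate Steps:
y(O) = -O/9
n(T, X) = 2 + T/27 (n(T, X) = 2 - (-1)*T/27 = 2 + T/27)
r(F) = F**3
(r(J(n(3, -3))) + (-624 + 314))**2 = (6**3 + (-624 + 314))**2 = (216 - 310)**2 = (-94)**2 = 8836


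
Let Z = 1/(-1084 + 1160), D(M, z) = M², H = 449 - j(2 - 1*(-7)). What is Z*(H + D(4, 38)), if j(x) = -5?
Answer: 235/38 ≈ 6.1842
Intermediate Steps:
H = 454 (H = 449 - 1*(-5) = 449 + 5 = 454)
Z = 1/76 ≈ 0.013158
Z*(H + D(4, 38)) = (454 + 4²)/76 = (454 + 16)/76 = (1/76)*470 = 235/38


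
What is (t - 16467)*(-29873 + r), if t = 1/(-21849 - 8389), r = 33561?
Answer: -918181347068/15119 ≈ -6.0730e+7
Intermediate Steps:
t = -1/30238 (t = 1/(-30238) = -1/30238 ≈ -3.3071e-5)
(t - 16467)*(-29873 + r) = (-1/30238 - 16467)*(-29873 + 33561) = -497929147/30238*3688 = -918181347068/15119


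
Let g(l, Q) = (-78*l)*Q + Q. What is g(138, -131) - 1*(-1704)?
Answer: 1411657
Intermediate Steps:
g(l, Q) = Q - 78*Q*l (g(l, Q) = -78*Q*l + Q = Q - 78*Q*l)
g(138, -131) - 1*(-1704) = -131*(1 - 78*138) - 1*(-1704) = -131*(1 - 10764) + 1704 = -131*(-10763) + 1704 = 1409953 + 1704 = 1411657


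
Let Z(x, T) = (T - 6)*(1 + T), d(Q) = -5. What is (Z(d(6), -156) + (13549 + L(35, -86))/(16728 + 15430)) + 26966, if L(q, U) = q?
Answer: 837336796/16079 ≈ 52076.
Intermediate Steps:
Z(x, T) = (1 + T)*(-6 + T) (Z(x, T) = (-6 + T)*(1 + T) = (1 + T)*(-6 + T))
(Z(d(6), -156) + (13549 + L(35, -86))/(16728 + 15430)) + 26966 = ((-6 + (-156)**2 - 5*(-156)) + (13549 + 35)/(16728 + 15430)) + 26966 = ((-6 + 24336 + 780) + 13584/32158) + 26966 = (25110 + 13584*(1/32158)) + 26966 = (25110 + 6792/16079) + 26966 = 403750482/16079 + 26966 = 837336796/16079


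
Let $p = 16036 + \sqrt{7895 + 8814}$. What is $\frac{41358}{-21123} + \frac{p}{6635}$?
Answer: $\frac{21439366}{46717035} + \frac{7 \sqrt{341}}{6635} \approx 0.4784$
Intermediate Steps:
$p = 16036 + 7 \sqrt{341}$ ($p = 16036 + \sqrt{16709} = 16036 + 7 \sqrt{341} \approx 16165.0$)
$\frac{41358}{-21123} + \frac{p}{6635} = \frac{41358}{-21123} + \frac{16036 + 7 \sqrt{341}}{6635} = 41358 \left(- \frac{1}{21123}\right) + \left(16036 + 7 \sqrt{341}\right) \frac{1}{6635} = - \frac{13786}{7041} + \left(\frac{16036}{6635} + \frac{7 \sqrt{341}}{6635}\right) = \frac{21439366}{46717035} + \frac{7 \sqrt{341}}{6635}$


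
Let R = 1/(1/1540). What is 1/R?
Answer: 1/1540 ≈ 0.00064935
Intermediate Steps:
R = 1540 (R = 1/(1/1540) = 1540)
1/R = 1/1540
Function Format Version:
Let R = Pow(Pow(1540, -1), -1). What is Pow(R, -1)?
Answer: Rational(1, 1540) ≈ 0.00064935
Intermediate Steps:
R = 1540 (R = Pow(Rational(1, 1540), -1) = 1540)
Pow(R, -1) = Pow(1540, -1) = Rational(1, 1540)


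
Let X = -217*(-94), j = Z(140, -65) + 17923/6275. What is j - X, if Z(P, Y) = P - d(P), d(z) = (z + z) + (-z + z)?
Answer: -128858027/6275 ≈ -20535.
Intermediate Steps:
d(z) = 2*z (d(z) = 2*z + 0 = 2*z)
Z(P, Y) = -P (Z(P, Y) = P - 2*P = -P)
j = -860577/6275 (j = -1*140 + 17923/6275 = -140 + 17923*(1/6275) = -140 + 17923/6275 = -860577/6275 ≈ -137.14)
X = 20398
j - X = -860577/6275 - 1*20398 = -860577/6275 - 20398 = -128858027/6275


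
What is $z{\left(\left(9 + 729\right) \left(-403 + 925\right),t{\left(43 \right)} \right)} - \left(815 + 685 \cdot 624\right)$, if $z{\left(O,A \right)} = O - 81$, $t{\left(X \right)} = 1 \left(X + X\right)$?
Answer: $-43100$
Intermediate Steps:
$t{\left(X \right)} = 2 X$ ($t{\left(X \right)} = 1 \cdot 2 X = 2 X$)
$z{\left(O,A \right)} = -81 + O$
$z{\left(\left(9 + 729\right) \left(-403 + 925\right),t{\left(43 \right)} \right)} - \left(815 + 685 \cdot 624\right) = \left(-81 + \left(9 + 729\right) \left(-403 + 925\right)\right) - \left(815 + 685 \cdot 624\right) = \left(-81 + 738 \cdot 522\right) - \left(815 + 427440\right) = \left(-81 + 385236\right) - 428255 = 385155 - 428255 = -43100$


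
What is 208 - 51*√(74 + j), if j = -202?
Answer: 208 - 408*I*√2 ≈ 208.0 - 577.0*I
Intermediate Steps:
208 - 51*√(74 + j) = 208 - 51*√(74 - 202) = 208 - 408*I*√2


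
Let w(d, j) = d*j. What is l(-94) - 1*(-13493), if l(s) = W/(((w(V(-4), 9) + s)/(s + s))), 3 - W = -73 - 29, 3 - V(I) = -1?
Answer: 401167/29 ≈ 13833.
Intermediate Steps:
V(I) = 4 (V(I) = 3 - 1*(-1) = 3 + 1 = 4)
W = 105 (W = 3 - (-73 - 29) = 3 - 1*(-102) = 3 + 102 = 105)
l(s) = 210*s/(36 + s) (l(s) = 105/(((4*9 + s)/(s + s))) = 105/(((36 + s)/((2*s)))) = 105/(((36 + s)*(1/(2*s)))) = 105/(((36 + s)/(2*s))) = 105*(2*s/(36 + s)) = 210*s/(36 + s))
l(-94) - 1*(-13493) = 210*(-94)/(36 - 94) - 1*(-13493) = 210*(-94)/(-58) + 13493 = 210*(-94)*(-1/58) + 13493 = 9870/29 + 13493 = 401167/29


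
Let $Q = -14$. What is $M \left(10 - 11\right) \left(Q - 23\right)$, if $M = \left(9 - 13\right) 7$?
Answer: $-1036$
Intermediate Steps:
$M = -28$ ($M = \left(-4\right) 7 = -28$)
$M \left(10 - 11\right) \left(Q - 23\right) = - 28 \left(10 - 11\right) \left(-14 - 23\right) = - 28 \left(\left(-1\right) \left(-37\right)\right) = \left(-28\right) 37 = -1036$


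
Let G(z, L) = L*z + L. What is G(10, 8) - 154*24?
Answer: -3608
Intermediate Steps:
G(z, L) = L + L*z
G(10, 8) - 154*24 = 8*(1 + 10) - 154*24 = 8*11 - 3696 = 88 - 3696 = -3608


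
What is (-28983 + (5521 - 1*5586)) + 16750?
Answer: -12298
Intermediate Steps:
(-28983 + (5521 - 1*5586)) + 16750 = (-28983 + (5521 - 5586)) + 16750 = (-28983 - 65) + 16750 = -29048 + 16750 = -12298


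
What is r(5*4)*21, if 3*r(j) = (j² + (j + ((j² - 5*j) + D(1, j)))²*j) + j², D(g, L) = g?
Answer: 14431340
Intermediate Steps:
r(j) = 2*j²/3 + j*(1 + j² - 4*j)²/3 (r(j) = ((j² + (j + ((j² - 5*j) + 1))²*j) + j²)/3 = ((j² + (j + (1 + j² - 5*j))²*j) + j²)/3 = ((j² + (1 + j² - 4*j)²*j) + j²)/3 = ((j² + j*(1 + j² - 4*j)²) + j²)/3 = (2*j² + j*(1 + j² - 4*j)²)/3 = 2*j²/3 + j*(1 + j² - 4*j)²/3)
r(5*4)*21 = ((5*4)*((1 + (5*4)² - 20*4)² + 2*(5*4))/3)*21 = ((⅓)*20*((1 + 20² - 4*20)² + 2*20))*21 = ((⅓)*20*((1 + 400 - 80)² + 40))*21 = ((⅓)*20*(321² + 40))*21 = ((⅓)*20*(103041 + 40))*21 = ((⅓)*20*103081)*21 = (2061620/3)*21 = 14431340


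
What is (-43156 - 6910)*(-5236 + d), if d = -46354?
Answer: 2582904940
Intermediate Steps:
(-43156 - 6910)*(-5236 + d) = (-43156 - 6910)*(-5236 - 46354) = -50066*(-51590) = 2582904940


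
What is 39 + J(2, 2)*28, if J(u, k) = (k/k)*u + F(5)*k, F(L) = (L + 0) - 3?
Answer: 207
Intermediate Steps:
F(L) = -3 + L (F(L) = L - 3 = -3 + L)
J(u, k) = u + 2*k (J(u, k) = (k/k)*u + (-3 + 5)*k = 1*u + 2*k = u + 2*k)
39 + J(2, 2)*28 = 39 + (2 + 2*2)*28 = 39 + (2 + 4)*28 = 39 + 6*28 = 39 + 168 = 207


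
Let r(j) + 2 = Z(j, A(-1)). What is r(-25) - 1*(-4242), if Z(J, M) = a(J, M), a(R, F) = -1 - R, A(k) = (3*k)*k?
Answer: 4264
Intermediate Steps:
A(k) = 3*k**2
Z(J, M) = -1 - J
r(j) = -3 - j (r(j) = -2 + (-1 - j) = -3 - j)
r(-25) - 1*(-4242) = (-3 - 1*(-25)) - 1*(-4242) = (-3 + 25) + 4242 = 22 + 4242 = 4264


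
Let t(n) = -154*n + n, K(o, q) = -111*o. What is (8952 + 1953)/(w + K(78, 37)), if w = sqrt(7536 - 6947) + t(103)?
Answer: -53253477/119237860 - 2181*sqrt(589)/119237860 ≈ -0.44706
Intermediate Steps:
t(n) = -153*n
w = -15759 + sqrt(589) (w = sqrt(7536 - 6947) - 153*103 = sqrt(589) - 15759 = -15759 + sqrt(589) ≈ -15735.)
(8952 + 1953)/(w + K(78, 37)) = (8952 + 1953)/((-15759 + sqrt(589)) - 111*78) = 10905/((-15759 + sqrt(589)) - 8658) = 10905/(-24417 + sqrt(589))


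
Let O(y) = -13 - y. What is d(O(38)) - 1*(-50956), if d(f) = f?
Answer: 50905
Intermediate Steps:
d(O(38)) - 1*(-50956) = (-13 - 1*38) - 1*(-50956) = (-13 - 38) + 50956 = -51 + 50956 = 50905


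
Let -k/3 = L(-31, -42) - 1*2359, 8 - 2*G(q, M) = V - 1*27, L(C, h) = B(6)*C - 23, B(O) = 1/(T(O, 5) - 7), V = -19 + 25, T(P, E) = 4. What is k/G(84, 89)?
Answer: 14230/29 ≈ 490.69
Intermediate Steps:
V = 6
B(O) = -⅓ (B(O) = 1/(4 - 7) = 1/(-3) = -⅓)
L(C, h) = -23 - C/3 (L(C, h) = -C/3 - 23 = -23 - C/3)
G(q, M) = 29/2 (G(q, M) = 4 - (6 - 1*27)/2 = 4 - (6 - 27)/2 = 4 - ½*(-21) = 4 + 21/2 = 29/2)
k = 7115 (k = -3*((-23 - ⅓*(-31)) - 1*2359) = -3*((-23 + 31/3) - 2359) = -3*(-38/3 - 2359) = -3*(-7115/3) = 7115)
k/G(84, 89) = 7115/(29/2) = 7115*(2/29) = 14230/29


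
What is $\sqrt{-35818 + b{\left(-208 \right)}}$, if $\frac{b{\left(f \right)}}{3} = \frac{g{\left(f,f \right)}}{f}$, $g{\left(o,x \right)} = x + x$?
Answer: $2 i \sqrt{8953} \approx 189.24 i$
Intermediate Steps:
$g{\left(o,x \right)} = 2 x$
$b{\left(f \right)} = 6$ ($b{\left(f \right)} = 3 \frac{2 f}{f} = 3 \cdot 2 = 6$)
$\sqrt{-35818 + b{\left(-208 \right)}} = \sqrt{-35818 + 6} = \sqrt{-35812} = 2 i \sqrt{8953}$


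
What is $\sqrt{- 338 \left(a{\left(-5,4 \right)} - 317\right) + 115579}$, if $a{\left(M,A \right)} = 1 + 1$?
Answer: $\sqrt{222049} \approx 471.22$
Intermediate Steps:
$a{\left(M,A \right)} = 2$
$\sqrt{- 338 \left(a{\left(-5,4 \right)} - 317\right) + 115579} = \sqrt{- 338 \left(2 - 317\right) + 115579} = \sqrt{\left(-338\right) \left(-315\right) + 115579} = \sqrt{106470 + 115579} = \sqrt{222049}$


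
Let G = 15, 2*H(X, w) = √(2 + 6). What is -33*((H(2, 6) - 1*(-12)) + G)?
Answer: -891 - 33*√2 ≈ -937.67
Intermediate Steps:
H(X, w) = √2 (H(X, w) = √(2 + 6)/2 = √8/2 = (2*√2)/2 = √2)
-33*((H(2, 6) - 1*(-12)) + G) = -33*((√2 - 1*(-12)) + 15) = -33*((√2 + 12) + 15) = -33*((12 + √2) + 15) = -33*(27 + √2) = -891 - 33*√2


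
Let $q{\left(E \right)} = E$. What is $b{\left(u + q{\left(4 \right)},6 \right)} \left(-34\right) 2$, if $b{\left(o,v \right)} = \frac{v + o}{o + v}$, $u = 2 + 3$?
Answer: $-68$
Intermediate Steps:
$u = 5$
$b{\left(o,v \right)} = 1$ ($b{\left(o,v \right)} = \frac{o + v}{o + v} = 1$)
$b{\left(u + q{\left(4 \right)},6 \right)} \left(-34\right) 2 = 1 \left(-34\right) 2 = \left(-34\right) 2 = -68$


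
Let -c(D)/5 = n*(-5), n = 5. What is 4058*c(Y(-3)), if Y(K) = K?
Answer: 507250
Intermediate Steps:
c(D) = 125 (c(D) = -25*(-5) = -5*(-25) = 125)
4058*c(Y(-3)) = 4058*125 = 507250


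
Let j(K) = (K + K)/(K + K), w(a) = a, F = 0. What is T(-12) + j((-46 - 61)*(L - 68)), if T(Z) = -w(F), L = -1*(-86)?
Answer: 1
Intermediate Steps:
L = 86
T(Z) = 0 (T(Z) = -1*0 = 0)
j(K) = 1 (j(K) = (2*K)/((2*K)) = (2*K)*(1/(2*K)) = 1)
T(-12) + j((-46 - 61)*(L - 68)) = 0 + 1 = 1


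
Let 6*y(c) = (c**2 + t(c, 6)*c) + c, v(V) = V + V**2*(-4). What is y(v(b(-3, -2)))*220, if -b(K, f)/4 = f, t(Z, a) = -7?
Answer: 6929120/3 ≈ 2.3097e+6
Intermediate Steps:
b(K, f) = -4*f
v(V) = V - 4*V**2
y(c) = -c + c**2/6 (y(c) = ((c**2 - 7*c) + c)/6 = (c**2 - 6*c)/6 = -c + c**2/6)
y(v(b(-3, -2)))*220 = (((-4*(-2))*(1 - (-16)*(-2)))*(-6 + (-4*(-2))*(1 - (-16)*(-2)))/6)*220 = ((8*(1 - 4*8))*(-6 + 8*(1 - 4*8))/6)*220 = ((8*(1 - 32))*(-6 + 8*(1 - 32))/6)*220 = ((8*(-31))*(-6 + 8*(-31))/6)*220 = ((1/6)*(-248)*(-6 - 248))*220 = ((1/6)*(-248)*(-254))*220 = (31496/3)*220 = 6929120/3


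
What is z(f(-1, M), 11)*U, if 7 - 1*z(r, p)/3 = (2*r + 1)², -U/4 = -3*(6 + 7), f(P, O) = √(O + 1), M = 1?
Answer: -936 - 1872*√2 ≈ -3583.4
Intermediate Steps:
f(P, O) = √(1 + O)
U = 156 (U = -(-12)*(6 + 7) = -(-12)*13 = -4*(-39) = 156)
z(r, p) = 21 - 3*(1 + 2*r)² (z(r, p) = 21 - 3*(2*r + 1)² = 21 - 3*(1 + 2*r)²)
z(f(-1, M), 11)*U = (21 - 3*(1 + 2*√(1 + 1))²)*156 = (21 - 3*(1 + 2*√2)²)*156 = 3276 - 468*(1 + 2*√2)²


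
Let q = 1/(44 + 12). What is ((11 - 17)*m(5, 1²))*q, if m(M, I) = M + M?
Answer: -15/14 ≈ -1.0714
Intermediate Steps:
m(M, I) = 2*M
q = 1/56 ≈ 0.017857
((11 - 17)*m(5, 1²))*q = ((11 - 17)*(2*5))*(1/56) = -6*10*(1/56) = -60*1/56 = -15/14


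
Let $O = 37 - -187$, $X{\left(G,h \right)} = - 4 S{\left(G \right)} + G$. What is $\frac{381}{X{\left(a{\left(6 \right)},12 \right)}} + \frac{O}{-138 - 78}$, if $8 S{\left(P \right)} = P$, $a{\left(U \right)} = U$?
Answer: $\frac{3401}{27} \approx 125.96$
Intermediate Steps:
$S{\left(P \right)} = \frac{P}{8}$
$X{\left(G,h \right)} = \frac{G}{2}$ ($X{\left(G,h \right)} = - 4 \frac{G}{8} + G = - \frac{G}{2} + G = \frac{G}{2}$)
$O = 224$ ($O = 37 + 187 = 224$)
$\frac{381}{X{\left(a{\left(6 \right)},12 \right)}} + \frac{O}{-138 - 78} = \frac{381}{\frac{1}{2} \cdot 6} + \frac{224}{-138 - 78} = \frac{381}{3} + \frac{224}{-138 - 78} = 381 \cdot \frac{1}{3} + \frac{224}{-216} = 127 + 224 \left(- \frac{1}{216}\right) = 127 - \frac{28}{27} = \frac{3401}{27}$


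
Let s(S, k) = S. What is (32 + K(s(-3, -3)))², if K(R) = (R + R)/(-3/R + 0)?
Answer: 676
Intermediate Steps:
K(R) = -2*R²/3 (K(R) = (2*R)/((-3/R)) = (2*R)*(-R/3) = -2*R²/3)
(32 + K(s(-3, -3)))² = (32 - ⅔*(-3)²)² = (32 - ⅔*9)² = (32 - 6)² = 26² = 676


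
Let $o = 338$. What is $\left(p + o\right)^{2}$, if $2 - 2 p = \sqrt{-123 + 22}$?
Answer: $\frac{\left(678 - i \sqrt{101}\right)^{2}}{4} \approx 1.149 \cdot 10^{5} - 3406.9 i$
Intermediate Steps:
$p = 1 - \frac{i \sqrt{101}}{2}$ ($p = 1 - \frac{\sqrt{-123 + 22}}{2} = 1 - \frac{\sqrt{-101}}{2} = 1 - \frac{i \sqrt{101}}{2} \approx 1.0 - 5.0249 i$)
$\left(p + o\right)^{2} = \left(\left(1 - \frac{i \sqrt{101}}{2}\right) + 338\right)^{2} = \left(339 - \frac{i \sqrt{101}}{2}\right)^{2}$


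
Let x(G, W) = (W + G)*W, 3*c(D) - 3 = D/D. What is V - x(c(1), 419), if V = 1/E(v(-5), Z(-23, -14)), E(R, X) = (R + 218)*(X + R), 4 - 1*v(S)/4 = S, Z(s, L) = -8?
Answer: -3757689205/21336 ≈ -1.7612e+5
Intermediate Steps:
c(D) = 4/3 (c(D) = 1 + (D/D)/3 = 1 + (1/3)*1 = 1 + 1/3 = 4/3)
v(S) = 16 - 4*S
E(R, X) = (218 + R)*(R + X)
x(G, W) = W*(G + W) (x(G, W) = (G + W)*W = W*(G + W))
V = 1/7112 (V = 1/((16 - 4*(-5))**2 + 218*(16 - 4*(-5)) + 218*(-8) + (16 - 4*(-5))*(-8)) = 1/((16 + 20)**2 + 218*(16 + 20) - 1744 + (16 + 20)*(-8)) = 1/(36**2 + 218*36 - 1744 + 36*(-8)) = 1/(1296 + 7848 - 1744 - 288) = 1/7112 ≈ 0.00014061)
V - x(c(1), 419) = 1/7112 - 419*(4/3 + 419) = 1/7112 - 419*1261/3 = 1/7112 - 1*528359/3 = 1/7112 - 528359/3 = -3757689205/21336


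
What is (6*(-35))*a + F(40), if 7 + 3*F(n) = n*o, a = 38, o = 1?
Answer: -7969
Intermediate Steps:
F(n) = -7/3 + n/3 (F(n) = -7/3 + (n*1)/3 = -7/3 + n/3)
(6*(-35))*a + F(40) = (6*(-35))*38 + (-7/3 + (⅓)*40) = -210*38 + (-7/3 + 40/3) = -7980 + 11 = -7969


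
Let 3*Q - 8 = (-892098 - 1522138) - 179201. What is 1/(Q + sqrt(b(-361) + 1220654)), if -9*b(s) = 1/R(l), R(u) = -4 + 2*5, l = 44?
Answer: -46681722/40355177952931 - 3*sqrt(395491890)/40355177952931 ≈ -1.1583e-6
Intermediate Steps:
R(u) = 6 (R(u) = -4 + 10 = 6)
b(s) = -1/54 (b(s) = -1/9/6 = -1/9*1/6 = -1/54)
Q = -2593429/3 (Q = 8/3 + ((-892098 - 1522138) - 179201)/3 = 8/3 + (-2414236 - 179201)/3 = 8/3 + (1/3)*(-2593437) = 8/3 - 864479 = -2593429/3 ≈ -8.6448e+5)
1/(Q + sqrt(b(-361) + 1220654)) = 1/(-2593429/3 + sqrt(-1/54 + 1220654)) = 1/(-2593429/3 + sqrt(65915315/54)) = 1/(-2593429/3 + sqrt(395491890)/18)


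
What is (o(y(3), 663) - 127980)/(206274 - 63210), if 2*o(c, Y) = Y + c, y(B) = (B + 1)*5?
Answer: -255277/286128 ≈ -0.89218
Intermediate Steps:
y(B) = 5 + 5*B (y(B) = (1 + B)*5 = 5 + 5*B)
o(c, Y) = Y/2 + c/2 (o(c, Y) = (Y + c)/2 = Y/2 + c/2)
(o(y(3), 663) - 127980)/(206274 - 63210) = (((½)*663 + (5 + 5*3)/2) - 127980)/(206274 - 63210) = ((663/2 + (5 + 15)/2) - 127980)/143064 = ((663/2 + (½)*20) - 127980)*(1/143064) = ((663/2 + 10) - 127980)*(1/143064) = (683/2 - 127980)*(1/143064) = -255277/2*1/143064 = -255277/286128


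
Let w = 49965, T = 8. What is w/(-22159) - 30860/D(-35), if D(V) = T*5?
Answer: -34291267/44318 ≈ -773.75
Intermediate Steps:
D(V) = 40 (D(V) = 8*5 = 40)
w/(-22159) - 30860/D(-35) = 49965/(-22159) - 30860/40 = 49965*(-1/22159) - 30860*1/40 = -49965/22159 - 1543/2 = -34291267/44318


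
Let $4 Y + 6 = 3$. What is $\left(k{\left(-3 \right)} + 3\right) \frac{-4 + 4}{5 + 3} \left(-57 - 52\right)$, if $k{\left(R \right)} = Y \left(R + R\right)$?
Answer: $0$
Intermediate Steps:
$Y = - \frac{3}{4}$ ($Y = - \frac{3}{2} + \frac{1}{4} \cdot 3 = - \frac{3}{2} + \frac{3}{4} = - \frac{3}{4} \approx -0.75$)
$k{\left(R \right)} = - \frac{3 R}{2}$ ($k{\left(R \right)} = - \frac{3 \left(R + R\right)}{4} = - \frac{3 \cdot 2 R}{4} = - \frac{3 R}{2}$)
$\left(k{\left(-3 \right)} + 3\right) \frac{-4 + 4}{5 + 3} \left(-57 - 52\right) = \left(\left(- \frac{3}{2}\right) \left(-3\right) + 3\right) \frac{-4 + 4}{5 + 3} \left(-57 - 52\right) = \left(\frac{9}{2} + 3\right) \frac{0}{8} \left(-109\right) = \frac{15 \cdot 0 \cdot \frac{1}{8}}{2} \left(-109\right) = \frac{15}{2} \cdot 0 \left(-109\right) = 0 \left(-109\right) = 0$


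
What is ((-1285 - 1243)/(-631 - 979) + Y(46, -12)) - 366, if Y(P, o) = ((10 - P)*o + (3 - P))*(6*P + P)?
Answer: 100539324/805 ≈ 1.2489e+5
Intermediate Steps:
Y(P, o) = 7*P*(3 - P + o*(10 - P)) (Y(P, o) = (o*(10 - P) + (3 - P))*(7*P) = (3 - P + o*(10 - P))*(7*P) = 7*P*(3 - P + o*(10 - P)))
((-1285 - 1243)/(-631 - 979) + Y(46, -12)) - 366 = ((-1285 - 1243)/(-631 - 979) + 7*46*(3 - 1*46 + 10*(-12) - 1*46*(-12))) - 366 = (-2528/(-1610) + 7*46*(3 - 46 - 120 + 552)) - 366 = (-2528*(-1/1610) + 7*46*389) - 366 = (1264/805 + 125258) - 366 = 100833954/805 - 366 = 100539324/805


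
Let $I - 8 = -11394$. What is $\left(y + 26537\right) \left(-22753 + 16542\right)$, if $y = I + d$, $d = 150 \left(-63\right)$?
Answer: $-35408911$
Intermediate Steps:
$d = -9450$
$I = -11386$ ($I = 8 - 11394 = -11386$)
$y = -20836$ ($y = -11386 - 9450 = -20836$)
$\left(y + 26537\right) \left(-22753 + 16542\right) = \left(-20836 + 26537\right) \left(-22753 + 16542\right) = 5701 \left(-6211\right) = -35408911$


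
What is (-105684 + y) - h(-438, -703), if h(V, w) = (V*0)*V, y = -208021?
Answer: -313705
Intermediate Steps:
h(V, w) = 0 (h(V, w) = 0*V = 0)
(-105684 + y) - h(-438, -703) = (-105684 - 208021) - 1*0 = -313705 + 0 = -313705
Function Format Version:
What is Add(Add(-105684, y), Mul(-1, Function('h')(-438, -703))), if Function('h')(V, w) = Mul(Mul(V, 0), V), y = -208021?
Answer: -313705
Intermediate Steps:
Function('h')(V, w) = 0 (Function('h')(V, w) = Mul(0, V) = 0)
Add(Add(-105684, y), Mul(-1, Function('h')(-438, -703))) = Add(Add(-105684, -208021), Mul(-1, 0)) = Add(-313705, 0) = -313705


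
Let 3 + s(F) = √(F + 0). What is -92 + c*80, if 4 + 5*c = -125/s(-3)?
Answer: 344 + 500*I*√3/3 ≈ 344.0 + 288.68*I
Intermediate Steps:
s(F) = -3 + √F (s(F) = -3 + √(F + 0) = -3 + √F)
c = -⅘ - 25/(-3 + I*√3) (c = -⅘ + (-125/(-3 + √(-3)))/5 = -⅘ + (-125/(-3 + I*√3))/5 = -⅘ - 25/(-3 + I*√3) ≈ 5.45 + 3.6084*I)
-92 + c*80 = -92 + (109/20 + 25*I*√3/12)*80 = -92 + (436 + 500*I*√3/3) = 344 + 500*I*√3/3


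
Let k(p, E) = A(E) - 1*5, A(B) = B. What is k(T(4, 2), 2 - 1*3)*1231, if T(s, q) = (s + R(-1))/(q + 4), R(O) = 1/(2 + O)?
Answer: -7386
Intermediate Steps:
T(s, q) = (1 + s)/(4 + q) (T(s, q) = (s + 1/(2 - 1))/(q + 4) = (s + 1/1)/(4 + q) = (s + 1)/(4 + q) = (1 + s)/(4 + q))
k(p, E) = -5 + E (k(p, E) = E - 1*5 = E - 5 = -5 + E)
k(T(4, 2), 2 - 1*3)*1231 = (-5 + (2 - 1*3))*1231 = (-5 + (2 - 3))*1231 = (-5 - 1)*1231 = -6*1231 = -7386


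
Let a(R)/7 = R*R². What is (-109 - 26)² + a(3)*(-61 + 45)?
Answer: 15201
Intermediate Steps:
a(R) = 7*R³ (a(R) = 7*(R*R²) = 7*R³)
(-109 - 26)² + a(3)*(-61 + 45) = (-109 - 26)² + (7*3³)*(-61 + 45) = (-135)² + (7*27)*(-16) = 18225 + 189*(-16) = 18225 - 3024 = 15201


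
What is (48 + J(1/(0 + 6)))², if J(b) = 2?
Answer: 2500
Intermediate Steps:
(48 + J(1/(0 + 6)))² = (48 + 2)² = 50² = 2500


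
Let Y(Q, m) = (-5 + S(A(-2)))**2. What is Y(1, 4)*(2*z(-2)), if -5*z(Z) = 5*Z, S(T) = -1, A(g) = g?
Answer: 144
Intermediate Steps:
z(Z) = -Z
Y(Q, m) = 36 (Y(Q, m) = (-5 - 1)**2 = (-6)**2 = 36)
Y(1, 4)*(2*z(-2)) = 36*(2*(-1*(-2))) = 36*(2*2) = 36*4 = 144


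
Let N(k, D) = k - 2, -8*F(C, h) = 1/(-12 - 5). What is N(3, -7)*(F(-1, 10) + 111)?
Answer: 15097/136 ≈ 111.01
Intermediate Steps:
F(C, h) = 1/136 (F(C, h) = -1/(8*(-12 - 5)) = -⅛/(-17) = -⅛*(-1/17) = 1/136)
N(k, D) = -2 + k
N(3, -7)*(F(-1, 10) + 111) = (-2 + 3)*(1/136 + 111) = 1*(15097/136) = 15097/136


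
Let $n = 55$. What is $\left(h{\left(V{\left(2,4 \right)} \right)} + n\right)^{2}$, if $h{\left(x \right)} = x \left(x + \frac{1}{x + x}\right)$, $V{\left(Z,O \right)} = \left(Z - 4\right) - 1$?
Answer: $\frac{16641}{4} \approx 4160.3$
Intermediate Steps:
$V{\left(Z,O \right)} = -5 + Z$ ($V{\left(Z,O \right)} = \left(-4 + Z\right) - 1 = -5 + Z$)
$h{\left(x \right)} = x \left(x + \frac{1}{2 x}\right)$
$\left(h{\left(V{\left(2,4 \right)} \right)} + n\right)^{2} = \left(\left(\frac{1}{2} + \left(-5 + 2\right)^{2}\right) + 55\right)^{2} = \left(\left(\frac{1}{2} + \left(-3\right)^{2}\right) + 55\right)^{2} = \left(\left(\frac{1}{2} + 9\right) + 55\right)^{2} = \left(\frac{19}{2} + 55\right)^{2} = \left(\frac{129}{2}\right)^{2} = \frac{16641}{4}$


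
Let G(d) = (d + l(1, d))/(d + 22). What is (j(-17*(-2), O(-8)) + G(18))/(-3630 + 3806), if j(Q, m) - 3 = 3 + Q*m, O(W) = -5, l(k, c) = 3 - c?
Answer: -6557/7040 ≈ -0.93139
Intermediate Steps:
G(d) = 3/(22 + d) (G(d) = (d + (3 - d))/(d + 22) = 3/(22 + d))
j(Q, m) = 6 + Q*m (j(Q, m) = 3 + (3 + Q*m) = 6 + Q*m)
(j(-17*(-2), O(-8)) + G(18))/(-3630 + 3806) = ((6 - 17*(-2)*(-5)) + 3/(22 + 18))/(-3630 + 3806) = ((6 + 34*(-5)) + 3/40)/176 = ((6 - 170) + 3*(1/40))*(1/176) = (-164 + 3/40)*(1/176) = -6557/40*1/176 = -6557/7040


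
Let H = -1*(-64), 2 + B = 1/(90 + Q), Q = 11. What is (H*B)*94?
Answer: -1209216/101 ≈ -11972.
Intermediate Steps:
B = -201/101 (B = -2 + 1/(90 + 11) = -2 + 1/101 = -201/101 ≈ -1.9901)
H = 64
(H*B)*94 = (64*(-201/101))*94 = -12864/101*94 = -1209216/101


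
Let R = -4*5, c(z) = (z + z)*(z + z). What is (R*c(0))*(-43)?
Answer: 0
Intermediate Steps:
c(z) = 4*z² (c(z) = (2*z)*(2*z) = 4*z²)
R = -20
(R*c(0))*(-43) = -80*0²*(-43) = -80*0*(-43) = -20*0*(-43) = 0*(-43) = 0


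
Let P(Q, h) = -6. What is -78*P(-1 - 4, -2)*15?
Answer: 7020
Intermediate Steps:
-78*P(-1 - 4, -2)*15 = -78*(-6)*15 = 468*15 = 7020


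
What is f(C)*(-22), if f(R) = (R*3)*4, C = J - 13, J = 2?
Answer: 2904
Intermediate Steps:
C = -11 (C = 2 - 13 = -11)
f(R) = 12*R (f(R) = (3*R)*4 = 12*R)
f(C)*(-22) = (12*(-11))*(-22) = -132*(-22) = 2904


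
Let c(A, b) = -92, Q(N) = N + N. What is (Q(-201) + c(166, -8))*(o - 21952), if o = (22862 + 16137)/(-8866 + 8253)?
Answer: 6666814050/613 ≈ 1.0876e+7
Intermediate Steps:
Q(N) = 2*N
o = -38999/613 (o = 38999/(-613) = 38999*(-1/613) = -38999/613 ≈ -63.620)
(Q(-201) + c(166, -8))*(o - 21952) = (2*(-201) - 92)*(-38999/613 - 21952) = (-402 - 92)*(-13495575/613) = -494*(-13495575/613) = 6666814050/613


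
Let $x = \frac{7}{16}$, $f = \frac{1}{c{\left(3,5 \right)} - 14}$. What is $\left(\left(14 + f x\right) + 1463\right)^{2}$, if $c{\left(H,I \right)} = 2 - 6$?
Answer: $\frac{180938786161}{82944} \approx 2.1815 \cdot 10^{6}$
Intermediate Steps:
$c{\left(H,I \right)} = -4$ ($c{\left(H,I \right)} = 2 - 6 = -4$)
$f = - \frac{1}{18}$ ($f = \frac{1}{-4 - 14} = \frac{1}{-18} = - \frac{1}{18} \approx -0.055556$)
$x = \frac{7}{16}$ ($x = 7 \cdot \frac{1}{16} = \frac{7}{16} \approx 0.4375$)
$\left(\left(14 + f x\right) + 1463\right)^{2} = \left(\left(14 - \frac{7}{288}\right) + 1463\right)^{2} = \left(\frac{4025}{288} + 1463\right)^{2} = \left(\frac{425369}{288}\right)^{2} = \frac{180938786161}{82944}$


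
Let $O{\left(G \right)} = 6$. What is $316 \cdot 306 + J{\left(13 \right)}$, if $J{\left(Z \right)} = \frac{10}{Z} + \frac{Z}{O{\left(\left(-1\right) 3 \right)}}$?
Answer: $\frac{7542517}{78} \approx 96699.0$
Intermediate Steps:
$J{\left(Z \right)} = \frac{10}{Z} + \frac{Z}{6}$
$316 \cdot 306 + J{\left(13 \right)} = 316 \cdot 306 + \left(\frac{10}{13} + \frac{1}{6} \cdot 13\right) = 96696 + \left(10 \cdot \frac{1}{13} + \frac{13}{6}\right) = 96696 + \left(\frac{10}{13} + \frac{13}{6}\right) = 96696 + \frac{229}{78} = \frac{7542517}{78}$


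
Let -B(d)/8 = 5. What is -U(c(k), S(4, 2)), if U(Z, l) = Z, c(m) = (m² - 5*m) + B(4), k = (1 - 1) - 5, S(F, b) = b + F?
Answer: -10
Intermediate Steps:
S(F, b) = F + b
B(d) = -40 (B(d) = -8*5 = -40)
k = -5 (k = 0 - 5 = -5)
c(m) = -40 + m² - 5*m (c(m) = (m² - 5*m) - 40 = -40 + m² - 5*m)
-U(c(k), S(4, 2)) = -(-40 + (-5)² - 5*(-5)) = -(-40 + 25 + 25) = -1*10 = -10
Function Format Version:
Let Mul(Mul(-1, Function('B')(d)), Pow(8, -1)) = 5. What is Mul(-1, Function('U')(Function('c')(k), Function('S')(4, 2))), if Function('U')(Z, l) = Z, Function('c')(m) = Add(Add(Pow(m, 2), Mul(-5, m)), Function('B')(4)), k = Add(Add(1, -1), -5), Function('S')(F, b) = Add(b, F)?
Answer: -10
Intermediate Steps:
Function('S')(F, b) = Add(F, b)
Function('B')(d) = -40 (Function('B')(d) = Mul(-8, 5) = -40)
k = -5 (k = Add(0, -5) = -5)
Function('c')(m) = Add(-40, Pow(m, 2), Mul(-5, m)) (Function('c')(m) = Add(Add(Pow(m, 2), Mul(-5, m)), -40) = Add(-40, Pow(m, 2), Mul(-5, m)))
Mul(-1, Function('U')(Function('c')(k), Function('S')(4, 2))) = Mul(-1, Add(-40, Pow(-5, 2), Mul(-5, -5))) = Mul(-1, Add(-40, 25, 25)) = Mul(-1, 10) = -10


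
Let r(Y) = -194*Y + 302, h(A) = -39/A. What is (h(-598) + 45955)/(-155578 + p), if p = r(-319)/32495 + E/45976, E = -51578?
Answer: -789548754085490/2672954335251293 ≈ -0.29538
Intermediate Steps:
r(Y) = 302 - 194*Y
p = 591564189/746995060 (p = (302 - 194*(-319))/32495 - 51578/45976 = (302 + 61886)*(1/32495) - 51578*1/45976 = 62188*(1/32495) - 25789/22988 = 62188/32495 - 25789/22988 = 591564189/746995060 ≈ 0.79193)
(h(-598) + 45955)/(-155578 + p) = (-39/(-598) + 45955)/(-155578 + 591564189/746995060) = (-39*(-1/598) + 45955)/(-116215405880491/746995060) = (3/46 + 45955)*(-746995060/116215405880491) = (2113933/46)*(-746995060/116215405880491) = -789548754085490/2672954335251293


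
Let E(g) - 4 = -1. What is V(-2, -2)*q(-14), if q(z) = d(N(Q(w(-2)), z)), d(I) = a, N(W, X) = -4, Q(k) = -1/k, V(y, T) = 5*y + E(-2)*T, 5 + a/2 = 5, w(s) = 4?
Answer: 0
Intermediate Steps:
E(g) = 3 (E(g) = 4 - 1 = 3)
a = 0 (a = -10 + 2*5 = -10 + 10 = 0)
V(y, T) = 3*T + 5*y (V(y, T) = 5*y + 3*T = 3*T + 5*y)
d(I) = 0
q(z) = 0
V(-2, -2)*q(-14) = (3*(-2) + 5*(-2))*0 = (-6 - 10)*0 = -16*0 = 0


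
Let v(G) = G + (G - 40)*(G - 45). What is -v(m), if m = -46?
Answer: -7780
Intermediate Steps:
v(G) = G + (-45 + G)*(-40 + G) (v(G) = G + (-40 + G)*(-45 + G) = G + (-45 + G)*(-40 + G))
-v(m) = -(1800 + (-46)² - 84*(-46)) = -(1800 + 2116 + 3864) = -1*7780 = -7780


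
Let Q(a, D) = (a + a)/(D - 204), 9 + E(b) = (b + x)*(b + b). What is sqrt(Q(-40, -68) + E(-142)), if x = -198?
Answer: 2*sqrt(6975831)/17 ≈ 310.73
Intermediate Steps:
E(b) = -9 + 2*b*(-198 + b) (E(b) = -9 + (b - 198)*(b + b) = -9 + (-198 + b)*(2*b) = -9 + 2*b*(-198 + b))
Q(a, D) = 2*a/(-204 + D) (Q(a, D) = (2*a)/(-204 + D) = 2*a/(-204 + D))
sqrt(Q(-40, -68) + E(-142)) = sqrt(2*(-40)/(-204 - 68) + (-9 - 396*(-142) + 2*(-142)**2)) = sqrt(2*(-40)/(-272) + (-9 + 56232 + 2*20164)) = sqrt(2*(-40)*(-1/272) + (-9 + 56232 + 40328)) = sqrt(5/17 + 96551) = sqrt(1641372/17) = 2*sqrt(6975831)/17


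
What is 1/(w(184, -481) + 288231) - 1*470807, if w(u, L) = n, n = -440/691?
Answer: -93769302984376/199167181 ≈ -4.7081e+5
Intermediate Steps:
n = -440/691 (n = -440*1/691 = -440/691 ≈ -0.63676)
w(u, L) = -440/691
1/(w(184, -481) + 288231) - 1*470807 = 1/(-440/691 + 288231) - 1*470807 = 1/(199167181/691) - 470807 = 691/199167181 - 470807 = -93769302984376/199167181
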